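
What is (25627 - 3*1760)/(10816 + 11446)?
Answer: 20347/22262 ≈ 0.91398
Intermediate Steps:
(25627 - 3*1760)/(10816 + 11446) = (25627 - 5280)/22262 = 20347*(1/22262) = 20347/22262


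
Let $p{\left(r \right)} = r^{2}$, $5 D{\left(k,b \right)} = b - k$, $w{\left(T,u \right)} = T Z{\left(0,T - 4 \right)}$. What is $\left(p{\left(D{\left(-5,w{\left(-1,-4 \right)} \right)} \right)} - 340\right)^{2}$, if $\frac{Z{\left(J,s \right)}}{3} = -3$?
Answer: $\frac{68956416}{625} \approx 1.1033 \cdot 10^{5}$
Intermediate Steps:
$Z{\left(J,s \right)} = -9$ ($Z{\left(J,s \right)} = 3 \left(-3\right) = -9$)
$w{\left(T,u \right)} = - 9 T$ ($w{\left(T,u \right)} = T \left(-9\right) = - 9 T$)
$D{\left(k,b \right)} = - \frac{k}{5} + \frac{b}{5}$ ($D{\left(k,b \right)} = \frac{b - k}{5} = - \frac{k}{5} + \frac{b}{5}$)
$\left(p{\left(D{\left(-5,w{\left(-1,-4 \right)} \right)} \right)} - 340\right)^{2} = \left(\left(\left(- \frac{1}{5}\right) \left(-5\right) + \frac{\left(-9\right) \left(-1\right)}{5}\right)^{2} - 340\right)^{2} = \left(\left(1 + \frac{1}{5} \cdot 9\right)^{2} - 340\right)^{2} = \left(\left(1 + \frac{9}{5}\right)^{2} - 340\right)^{2} = \left(\left(\frac{14}{5}\right)^{2} - 340\right)^{2} = \left(\frac{196}{25} - 340\right)^{2} = \left(- \frac{8304}{25}\right)^{2} = \frac{68956416}{625}$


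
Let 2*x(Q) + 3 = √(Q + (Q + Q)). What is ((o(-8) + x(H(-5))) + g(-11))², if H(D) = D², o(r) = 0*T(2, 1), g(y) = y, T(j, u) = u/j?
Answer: 175 - 125*√3/2 ≈ 66.747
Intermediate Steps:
o(r) = 0 (o(r) = 0*(1/2) = 0*(1*(½)) = 0*(½) = 0)
x(Q) = -3/2 + √3*√Q/2 (x(Q) = -3/2 + √(Q + (Q + Q))/2 = -3/2 + √(Q + 2*Q)/2 = -3/2 + √(3*Q)/2 = -3/2 + (√3*√Q)/2 = -3/2 + √3*√Q/2)
((o(-8) + x(H(-5))) + g(-11))² = ((0 + (-3/2 + √3*√((-5)²)/2)) - 11)² = ((0 + (-3/2 + √3*√25/2)) - 11)² = ((0 + (-3/2 + (½)*√3*5)) - 11)² = ((0 + (-3/2 + 5*√3/2)) - 11)² = ((-3/2 + 5*√3/2) - 11)² = (-25/2 + 5*√3/2)²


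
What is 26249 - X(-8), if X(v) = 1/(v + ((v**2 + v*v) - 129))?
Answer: 236242/9 ≈ 26249.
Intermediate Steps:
X(v) = 1/(-129 + v + 2*v**2) (X(v) = 1/(v + ((v**2 + v**2) - 129)) = 1/(v + (2*v**2 - 129)) = 1/(v + (-129 + 2*v**2)) = 1/(-129 + v + 2*v**2))
26249 - X(-8) = 26249 - 1/(-129 - 8 + 2*(-8)**2) = 26249 - 1/(-129 - 8 + 2*64) = 26249 - 1/(-129 - 8 + 128) = 26249 - 1/(-9) = 26249 - 1*(-1/9) = 26249 + 1/9 = 236242/9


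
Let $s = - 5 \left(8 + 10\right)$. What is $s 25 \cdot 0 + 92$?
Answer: $92$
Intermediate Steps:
$s = -90$ ($s = \left(-5\right) 18 = -90$)
$s 25 \cdot 0 + 92 = - 90 \cdot 25 \cdot 0 + 92 = \left(-90\right) 0 + 92 = 0 + 92 = 92$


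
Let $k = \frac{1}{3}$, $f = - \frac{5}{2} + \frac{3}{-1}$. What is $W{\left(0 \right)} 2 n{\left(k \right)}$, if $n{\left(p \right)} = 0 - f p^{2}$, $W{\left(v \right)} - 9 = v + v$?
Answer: $11$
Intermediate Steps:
$f = - \frac{11}{2}$ ($f = \left(-5\right) \frac{1}{2} + 3 \left(-1\right) = - \frac{5}{2} - 3 = - \frac{11}{2} \approx -5.5$)
$k = \frac{1}{3} \approx 0.33333$
$W{\left(v \right)} = 9 + 2 v$ ($W{\left(v \right)} = 9 + \left(v + v\right) = 9 + 2 v$)
$n{\left(p \right)} = \frac{11 p^{2}}{2}$ ($n{\left(p \right)} = 0 - - \frac{11 p^{2}}{2} = 0 + \frac{11 p^{2}}{2} = \frac{11 p^{2}}{2}$)
$W{\left(0 \right)} 2 n{\left(k \right)} = \left(9 + 2 \cdot 0\right) 2 \frac{11}{2 \cdot 9} = \left(9 + 0\right) 2 \cdot \frac{11}{2} \cdot \frac{1}{9} = 9 \cdot 2 \cdot \frac{11}{18} = 9 \cdot \frac{11}{9} = 11$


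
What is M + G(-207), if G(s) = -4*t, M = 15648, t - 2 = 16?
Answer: 15576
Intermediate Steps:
t = 18 (t = 2 + 16 = 18)
G(s) = -72 (G(s) = -4*18 = -72)
M + G(-207) = 15648 - 72 = 15576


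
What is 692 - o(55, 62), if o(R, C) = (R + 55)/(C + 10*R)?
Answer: 211697/306 ≈ 691.82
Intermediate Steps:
o(R, C) = (55 + R)/(C + 10*R)
692 - o(55, 62) = 692 - (55 + 55)/(62 + 10*55) = 692 - 110/(62 + 550) = 692 - 110/612 = 692 - 1*55/306 = 692 - 55/306 = 211697/306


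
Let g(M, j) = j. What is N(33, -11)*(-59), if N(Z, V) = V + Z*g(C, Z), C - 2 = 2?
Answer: -63602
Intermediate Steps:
C = 4 (C = 2 + 2 = 4)
N(Z, V) = V + Z² (N(Z, V) = V + Z*Z = V + Z²)
N(33, -11)*(-59) = (-11 + 33²)*(-59) = (-11 + 1089)*(-59) = 1078*(-59) = -63602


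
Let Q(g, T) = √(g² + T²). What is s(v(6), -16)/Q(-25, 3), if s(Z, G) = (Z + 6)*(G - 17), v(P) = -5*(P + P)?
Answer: 891*√634/317 ≈ 70.772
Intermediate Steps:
v(P) = -10*P
s(Z, G) = (-17 + G)*(6 + Z) (s(Z, G) = (6 + Z)*(-17 + G) = (-17 + G)*(6 + Z))
Q(g, T) = √(T² + g²)
s(v(6), -16)/Q(-25, 3) = (-102 - (-170)*6 + 6*(-16) - (-160)*6)/(√(3² + (-25)²)) = (-102 - 17*(-60) - 96 - 16*(-60))/(√(9 + 625)) = (-102 + 1020 - 96 + 960)/(√634) = 1782*(√634/634) = 891*√634/317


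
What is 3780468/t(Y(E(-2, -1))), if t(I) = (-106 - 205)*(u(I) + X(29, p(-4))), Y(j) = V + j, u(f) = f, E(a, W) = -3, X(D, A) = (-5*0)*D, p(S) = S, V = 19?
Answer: -945117/1244 ≈ -759.74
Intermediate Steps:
X(D, A) = 0 (X(D, A) = 0*D = 0)
Y(j) = 19 + j
t(I) = -311*I (t(I) = (-106 - 205)*(I + 0) = -311*I)
3780468/t(Y(E(-2, -1))) = 3780468/((-311*(19 - 3))) = 3780468/((-311*16)) = 3780468/(-4976) = 3780468*(-1/4976) = -945117/1244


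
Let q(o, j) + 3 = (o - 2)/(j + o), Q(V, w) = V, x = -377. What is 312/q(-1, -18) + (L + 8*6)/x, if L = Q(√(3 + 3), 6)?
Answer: -372908/3393 - √6/377 ≈ -109.91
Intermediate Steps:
L = √6 (L = √(3 + 3) = √6 ≈ 2.4495)
q(o, j) = -3 + (-2 + o)/(j + o) (q(o, j) = -3 + (o - 2)/(j + o) = -3 + (-2 + o)/(j + o))
312/q(-1, -18) + (L + 8*6)/x = 312/(((-2 - 3*(-18) - 2*(-1))/(-18 - 1))) + (√6 + 8*6)/(-377) = 312/(((-2 + 54 + 2)/(-19))) + (√6 + 48)*(-1/377) = 312/((-1/19*54)) + (48 + √6)*(-1/377) = 312/(-54/19) + (-48/377 - √6/377) = 312*(-19/54) + (-48/377 - √6/377) = -988/9 + (-48/377 - √6/377) = -372908/3393 - √6/377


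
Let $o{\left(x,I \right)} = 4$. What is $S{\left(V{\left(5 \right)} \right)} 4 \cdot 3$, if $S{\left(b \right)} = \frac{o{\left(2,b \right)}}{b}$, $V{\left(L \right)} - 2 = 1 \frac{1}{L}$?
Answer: $\frac{240}{11} \approx 21.818$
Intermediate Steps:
$V{\left(L \right)} = 2 + \frac{1}{L}$ ($V{\left(L \right)} = 2 + 1 \frac{1}{L} = 2 + \frac{1}{L}$)
$S{\left(b \right)} = \frac{4}{b}$
$S{\left(V{\left(5 \right)} \right)} 4 \cdot 3 = \frac{4}{2 + \frac{1}{5}} \cdot 4 \cdot 3 = \frac{4}{\frac{11}{5}} \cdot 4 \cdot 3 = 4 \cdot \frac{5}{11} \cdot 4 \cdot 3 = \frac{20}{11} \cdot 4 \cdot 3 = \frac{80}{11} \cdot 3 = \frac{240}{11}$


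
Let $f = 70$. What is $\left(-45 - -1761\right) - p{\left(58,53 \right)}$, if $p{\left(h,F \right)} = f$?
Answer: $1646$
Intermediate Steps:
$p{\left(h,F \right)} = 70$
$\left(-45 - -1761\right) - p{\left(58,53 \right)} = \left(-45 - -1761\right) - 70 = \left(-45 + 1761\right) - 70 = 1716 - 70 = 1646$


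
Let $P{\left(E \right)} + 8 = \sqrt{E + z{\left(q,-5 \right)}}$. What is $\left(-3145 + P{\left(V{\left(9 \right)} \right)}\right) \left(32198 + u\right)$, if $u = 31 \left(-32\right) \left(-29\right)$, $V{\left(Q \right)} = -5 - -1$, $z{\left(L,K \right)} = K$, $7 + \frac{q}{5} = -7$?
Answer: $-192225798 + 182898 i \approx -1.9223 \cdot 10^{8} + 1.829 \cdot 10^{5} i$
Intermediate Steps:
$q = -70$ ($q = -35 + 5 \left(-7\right) = -35 - 35 = -70$)
$V{\left(Q \right)} = -4$ ($V{\left(Q \right)} = -5 + 1 = -4$)
$u = 28768$ ($u = \left(-992\right) \left(-29\right) = 28768$)
$P{\left(E \right)} = -8 + \sqrt{-5 + E}$ ($P{\left(E \right)} = -8 + \sqrt{E - 5} = -8 + \sqrt{-5 + E}$)
$\left(-3145 + P{\left(V{\left(9 \right)} \right)}\right) \left(32198 + u\right) = \left(-3145 - \left(8 - \sqrt{-5 - 4}\right)\right) \left(32198 + 28768\right) = \left(-3145 - \left(8 - \sqrt{-9}\right)\right) 60966 = \left(-3145 - \left(8 - 3 i\right)\right) 60966 = \left(-3153 + 3 i\right) 60966 = -192225798 + 182898 i$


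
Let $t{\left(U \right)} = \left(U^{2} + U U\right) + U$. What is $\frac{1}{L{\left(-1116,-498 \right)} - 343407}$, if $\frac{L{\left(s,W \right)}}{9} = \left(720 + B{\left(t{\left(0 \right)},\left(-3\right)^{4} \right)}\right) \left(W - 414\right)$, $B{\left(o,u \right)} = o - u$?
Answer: $- \frac{1}{5588319} \approx -1.7894 \cdot 10^{-7}$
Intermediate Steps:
$t{\left(U \right)} = U + 2 U^{2}$ ($t{\left(U \right)} = \left(U^{2} + U^{2}\right) + U = 2 U^{2} + U = U + 2 U^{2}$)
$L{\left(s,W \right)} = -2380914 + 5751 W$ ($L{\left(s,W \right)} = 9 \left(720 + \left(0 \left(1 + 2 \cdot 0\right) - \left(-3\right)^{4}\right)\right) \left(W - 414\right) = 9 \left(720 - \left(81 + 0 \left(1 + 0\right)\right)\right) \left(-414 + W\right) = 9 \left(720 + \left(0 \cdot 1 - 81\right)\right) \left(-414 + W\right) = 9 \left(720 + \left(0 - 81\right)\right) \left(-414 + W\right) = 9 \left(720 - 81\right) \left(-414 + W\right) = 9 \cdot 639 \left(-414 + W\right) = 9 \left(-264546 + 639 W\right) = -2380914 + 5751 W$)
$\frac{1}{L{\left(-1116,-498 \right)} - 343407} = \frac{1}{\left(-2380914 + 5751 \left(-498\right)\right) - 343407} = \frac{1}{\left(-2380914 - 2863998\right) - 343407} = \frac{1}{-5244912 - 343407} = \frac{1}{-5588319} = - \frac{1}{5588319}$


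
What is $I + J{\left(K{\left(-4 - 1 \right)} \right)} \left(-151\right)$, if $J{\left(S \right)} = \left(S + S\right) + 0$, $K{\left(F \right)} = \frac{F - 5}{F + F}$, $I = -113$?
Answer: $-415$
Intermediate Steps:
$K{\left(F \right)} = \frac{-5 + F}{2 F}$
$J{\left(S \right)} = 2 S$ ($J{\left(S \right)} = 2 S + 0 = 2 S$)
$I + J{\left(K{\left(-4 - 1 \right)} \right)} \left(-151\right) = -113 + 2 \frac{-5 - 5}{2 \left(-4 - 1\right)} \left(-151\right) = -113 + 2 \frac{-5 - 5}{2 \left(-5\right)} \left(-151\right) = -113 + 2 \cdot \frac{1}{2} \left(- \frac{1}{5}\right) \left(-10\right) \left(-151\right) = -113 + 2 \cdot 1 \left(-151\right) = -113 + 2 \left(-151\right) = -113 - 302 = -415$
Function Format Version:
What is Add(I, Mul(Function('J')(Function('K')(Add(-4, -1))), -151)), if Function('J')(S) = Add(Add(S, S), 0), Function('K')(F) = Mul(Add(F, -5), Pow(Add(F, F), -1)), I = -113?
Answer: -415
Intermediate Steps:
Function('K')(F) = Mul(Rational(1, 2), Pow(F, -1), Add(-5, F)) (Function('K')(F) = Mul(Add(-5, F), Pow(Mul(2, F), -1)) = Mul(Add(-5, F), Mul(Rational(1, 2), Pow(F, -1))) = Mul(Rational(1, 2), Pow(F, -1), Add(-5, F)))
Function('J')(S) = Mul(2, S) (Function('J')(S) = Add(Mul(2, S), 0) = Mul(2, S))
Add(I, Mul(Function('J')(Function('K')(Add(-4, -1))), -151)) = Add(-113, Mul(Mul(2, Mul(Rational(1, 2), Pow(Add(-4, -1), -1), Add(-5, Add(-4, -1)))), -151)) = Add(-113, Mul(Mul(2, Mul(Rational(1, 2), Pow(-5, -1), Add(-5, -5))), -151)) = Add(-113, Mul(Mul(2, Mul(Rational(1, 2), Rational(-1, 5), -10)), -151)) = Add(-113, Mul(Mul(2, 1), -151)) = Add(-113, Mul(2, -151)) = Add(-113, -302) = -415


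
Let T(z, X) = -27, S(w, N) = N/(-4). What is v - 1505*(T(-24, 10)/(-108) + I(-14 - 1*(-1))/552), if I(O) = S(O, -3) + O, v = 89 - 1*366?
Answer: -1368631/2208 ≈ -619.85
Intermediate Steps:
S(w, N) = -N/4 (S(w, N) = N*(-1/4) = -N/4)
v = -277 (v = 89 - 366 = -277)
I(O) = 3/4 + O (I(O) = -1/4*(-3) + O = 3/4 + O)
v - 1505*(T(-24, 10)/(-108) + I(-14 - 1*(-1))/552) = -277 - 1505*(-27/(-108) + (3/4 + (-14 - 1*(-1)))/552) = -277 - 1505*(-27*(-1/108) + (3/4 + (-14 + 1))*(1/552)) = -277 - 1505*(1/4 + (3/4 - 13)*(1/552)) = -277 - 1505*(1/4 - 49/4*1/552) = -277 - 1505*(1/4 - 49/2208) = -277 - 1505*503/2208 = -277 - 757015/2208 = -1368631/2208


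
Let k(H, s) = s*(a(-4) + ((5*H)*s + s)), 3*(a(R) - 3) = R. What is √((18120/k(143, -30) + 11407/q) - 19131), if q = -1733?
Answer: I*√4870024461894371330/15952265 ≈ 138.34*I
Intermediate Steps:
a(R) = 3 + R/3
k(H, s) = s*(5/3 + s + 5*H*s) (k(H, s) = s*((3 + (⅓)*(-4)) + ((5*H)*s + s)) = s*((3 - 4/3) + (5*H*s + s)) = s*(5/3 + (s + 5*H*s)) = s*(5/3 + s + 5*H*s))
√((18120/k(143, -30) + 11407/q) - 19131) = √((18120/(((⅓)*(-30)*(5 + 3*(-30) + 15*143*(-30)))) + 11407/(-1733)) - 19131) = √((18120/(((⅓)*(-30)*(5 - 90 - 64350))) + 11407*(-1/1733)) - 19131) = √((18120/(((⅓)*(-30)*(-64435))) - 11407/1733) - 19131) = √((18120/644350 - 11407/1733) - 19131) = √((18120*(1/644350) - 11407/1733) - 19131) = √((1812/64435 - 11407/1733) - 19131) = √(-731869849/111665855 - 19131) = √(-2137011341854/111665855) = I*√4870024461894371330/15952265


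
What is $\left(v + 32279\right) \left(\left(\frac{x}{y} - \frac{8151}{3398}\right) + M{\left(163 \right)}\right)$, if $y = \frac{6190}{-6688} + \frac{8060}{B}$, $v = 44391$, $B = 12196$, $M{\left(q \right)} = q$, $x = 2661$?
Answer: $- \frac{40914311593289233}{53938153} \approx -7.5854 \cdot 10^{8}$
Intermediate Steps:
$y = - \frac{2698495}{10195856}$ ($y = \frac{6190}{-6688} + \frac{8060}{12196} = 6190 \left(- \frac{1}{6688}\right) + 8060 \cdot \frac{1}{12196} = - \frac{3095}{3344} + \frac{2015}{3049} = - \frac{2698495}{10195856} \approx -0.26467$)
$\left(v + 32279\right) \left(\left(\frac{x}{y} - \frac{8151}{3398}\right) + M{\left(163 \right)}\right) = \left(44391 + 32279\right) \left(\left(\frac{2661}{- \frac{2698495}{10195856}} - \frac{8151}{3398}\right) + 163\right) = 76670 \left(\left(2661 \left(- \frac{10195856}{2698495}\right) - \frac{8151}{3398}\right) + 163\right) = 76670 \left(\left(- \frac{27131172816}{2698495} - \frac{8151}{3398}\right) + 163\right) = 76670 \left(- \frac{92213720661513}{9169486010} + 163\right) = 76670 \left(- \frac{90719094441883}{9169486010}\right) = - \frac{40914311593289233}{53938153}$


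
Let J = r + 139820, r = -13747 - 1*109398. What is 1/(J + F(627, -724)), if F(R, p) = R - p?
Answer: 1/18026 ≈ 5.5475e-5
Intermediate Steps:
r = -123145 (r = -13747 - 109398 = -123145)
J = 16675 (J = -123145 + 139820 = 16675)
1/(J + F(627, -724)) = 1/(16675 + (627 - 1*(-724))) = 1/(16675 + (627 + 724)) = 1/(16675 + 1351) = 1/18026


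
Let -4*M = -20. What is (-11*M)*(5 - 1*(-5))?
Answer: -550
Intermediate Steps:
M = 5 (M = -1/4*(-20) = 5)
(-11*M)*(5 - 1*(-5)) = (-11*5)*(5 - 1*(-5)) = -55*(5 + 5) = -55*10 = -550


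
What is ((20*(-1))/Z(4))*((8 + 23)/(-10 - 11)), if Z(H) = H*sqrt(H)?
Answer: 155/42 ≈ 3.6905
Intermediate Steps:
Z(H) = H**(3/2)
((20*(-1))/Z(4))*((8 + 23)/(-10 - 11)) = ((20*(-1))/(4**(3/2)))*((8 + 23)/(-10 - 11)) = (-20/8)*(31/(-21)) = ((1/8)*(-20))*(31*(-1/21)) = -5/2*(-31/21) = 155/42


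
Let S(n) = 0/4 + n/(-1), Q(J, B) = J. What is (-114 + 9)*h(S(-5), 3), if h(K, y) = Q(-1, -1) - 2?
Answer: 315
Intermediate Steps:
S(n) = -n (S(n) = 0*(¼) + n*(-1) = 0 - n = -n)
h(K, y) = -3 (h(K, y) = -1 - 2 = -3)
(-114 + 9)*h(S(-5), 3) = (-114 + 9)*(-3) = -105*(-3) = 315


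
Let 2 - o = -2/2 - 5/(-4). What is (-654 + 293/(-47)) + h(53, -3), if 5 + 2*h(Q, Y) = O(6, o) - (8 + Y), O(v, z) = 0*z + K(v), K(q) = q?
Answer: -31125/47 ≈ -662.23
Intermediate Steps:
o = 7/4 (o = 2 - (-2/2 - 5/(-4)) = 2 - (-2*½ - 5*(-¼)) = 2 - (-1 + 5/4) = 2 - 1*¼ = 2 - ¼ = 7/4 ≈ 1.7500)
O(v, z) = v (O(v, z) = 0*z + v = 0 + v = v)
h(Q, Y) = -7/2 - Y/2 (h(Q, Y) = -5/2 + (6 - (8 + Y))/2 = -5/2 + (6 + (-8 - Y))/2 = -5/2 + (-2 - Y)/2 = -5/2 + (-1 - Y/2) = -7/2 - Y/2)
(-654 + 293/(-47)) + h(53, -3) = (-654 + 293/(-47)) + (-7/2 - ½*(-3)) = (-654 + 293*(-1/47)) + (-7/2 + 3/2) = (-654 - 293/47) - 2 = -31031/47 - 2 = -31125/47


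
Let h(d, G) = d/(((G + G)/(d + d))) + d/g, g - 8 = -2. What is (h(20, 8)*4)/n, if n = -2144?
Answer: -20/201 ≈ -0.099502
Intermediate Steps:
g = 6 (g = 8 - 2 = 6)
h(d, G) = d/6 + d²/G (h(d, G) = d/(((G + G)/(d + d))) + d/6 = d/(((2*G)/((2*d)))) + d*(⅙) = d/(((2*G)*(1/(2*d)))) + d/6 = d/((G/d)) + d/6 = d*(d/G) + d/6 = d²/G + d/6 = d/6 + d²/G)
(h(20, 8)*4)/n = (((⅙)*20 + 20²/8)*4)/(-2144) = ((10/3 + (⅛)*400)*4)*(-1/2144) = ((10/3 + 50)*4)*(-1/2144) = ((160/3)*4)*(-1/2144) = (640/3)*(-1/2144) = -20/201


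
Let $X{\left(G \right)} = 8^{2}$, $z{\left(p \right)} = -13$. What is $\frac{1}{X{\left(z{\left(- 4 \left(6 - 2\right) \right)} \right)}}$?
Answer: $\frac{1}{64} \approx 0.015625$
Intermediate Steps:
$X{\left(G \right)} = 64$
$\frac{1}{X{\left(z{\left(- 4 \left(6 - 2\right) \right)} \right)}} = \frac{1}{64}$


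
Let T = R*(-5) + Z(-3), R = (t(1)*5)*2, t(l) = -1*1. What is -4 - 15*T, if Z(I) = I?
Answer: -709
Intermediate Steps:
t(l) = -1
R = -10 (R = -1*5*2 = -5*2 = -10)
T = 47 (T = -10*(-5) - 3 = 50 - 3 = 47)
-4 - 15*T = -4 - 15*47 = -4 - 705 = -709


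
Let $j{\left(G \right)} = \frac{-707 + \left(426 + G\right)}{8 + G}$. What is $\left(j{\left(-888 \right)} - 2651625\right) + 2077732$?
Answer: $- \frac{505024671}{880} \approx -5.7389 \cdot 10^{5}$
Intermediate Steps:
$j{\left(G \right)} = \frac{-281 + G}{8 + G}$
$\left(j{\left(-888 \right)} - 2651625\right) + 2077732 = \left(\frac{-281 - 888}{8 - 888} - 2651625\right) + 2077732 = \left(\frac{1}{-880} \left(-1169\right) - 2651625\right) + 2077732 = \left(\left(- \frac{1}{880}\right) \left(-1169\right) - 2651625\right) + 2077732 = \left(\frac{1169}{880} - 2651625\right) + 2077732 = - \frac{2333428831}{880} + 2077732 = - \frac{505024671}{880}$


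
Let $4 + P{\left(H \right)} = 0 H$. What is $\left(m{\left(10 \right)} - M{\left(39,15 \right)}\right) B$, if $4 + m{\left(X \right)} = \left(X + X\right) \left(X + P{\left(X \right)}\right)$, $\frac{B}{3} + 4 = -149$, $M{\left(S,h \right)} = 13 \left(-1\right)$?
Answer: $-59211$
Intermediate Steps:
$M{\left(S,h \right)} = -13$
$P{\left(H \right)} = -4$ ($P{\left(H \right)} = -4 + 0 H = -4 + 0 = -4$)
$B = -459$ ($B = -12 + 3 \left(-149\right) = -12 - 447 = -459$)
$m{\left(X \right)} = -4 + 2 X \left(-4 + X\right)$ ($m{\left(X \right)} = -4 + \left(X + X\right) \left(X - 4\right) = -4 + 2 X \left(-4 + X\right)$)
$\left(m{\left(10 \right)} - M{\left(39,15 \right)}\right) B = \left(\left(-4 - 80 + 2 \cdot 10^{2}\right) - -13\right) \left(-459\right) = \left(\left(-4 - 80 + 2 \cdot 100\right) + 13\right) \left(-459\right) = \left(\left(-4 - 80 + 200\right) + 13\right) \left(-459\right) = \left(116 + 13\right) \left(-459\right) = 129 \left(-459\right) = -59211$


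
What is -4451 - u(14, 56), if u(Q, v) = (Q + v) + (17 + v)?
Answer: -4594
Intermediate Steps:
u(Q, v) = 17 + Q + 2*v
-4451 - u(14, 56) = -4451 - (17 + 14 + 2*56) = -4451 - (17 + 14 + 112) = -4451 - 1*143 = -4451 - 143 = -4594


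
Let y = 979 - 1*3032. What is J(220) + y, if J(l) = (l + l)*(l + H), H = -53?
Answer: 71427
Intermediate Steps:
J(l) = 2*l*(-53 + l) (J(l) = (l + l)*(l - 53) = (2*l)*(-53 + l) = 2*l*(-53 + l))
y = -2053 (y = 979 - 3032 = -2053)
J(220) + y = 2*220*(-53 + 220) - 2053 = 2*220*167 - 2053 = 73480 - 2053 = 71427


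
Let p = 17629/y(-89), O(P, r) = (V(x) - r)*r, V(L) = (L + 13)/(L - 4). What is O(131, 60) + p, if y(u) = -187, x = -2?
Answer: -41847/11 ≈ -3804.3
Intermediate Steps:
V(L) = (13 + L)/(-4 + L)
O(P, r) = r*(-11/6 - r) (O(P, r) = ((13 - 2)/(-4 - 2) - r)*r = (11/(-6) - r)*r = (-⅙*11 - r)*r = (-11/6 - r)*r = r*(-11/6 - r))
p = -1037/11 (p = 17629/(-187) = 17629*(-1/187) = -1037/11 ≈ -94.273)
O(131, 60) + p = -⅙*60*(11 + 6*60) - 1037/11 = -⅙*60*(11 + 360) - 1037/11 = -⅙*60*371 - 1037/11 = -3710 - 1037/11 = -41847/11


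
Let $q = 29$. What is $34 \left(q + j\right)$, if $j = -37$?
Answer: $-272$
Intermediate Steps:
$34 \left(q + j\right) = 34 \left(29 - 37\right) = 34 \left(-8\right) = -272$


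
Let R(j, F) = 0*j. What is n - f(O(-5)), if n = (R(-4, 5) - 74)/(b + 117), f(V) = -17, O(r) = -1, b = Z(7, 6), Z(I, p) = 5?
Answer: 1000/61 ≈ 16.393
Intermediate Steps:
R(j, F) = 0
b = 5
n = -37/61 (n = (0 - 74)/(5 + 117) = -74/122 = -74*1/122 = -37/61 ≈ -0.60656)
n - f(O(-5)) = -37/61 - 1*(-17) = -37/61 + 17 = 1000/61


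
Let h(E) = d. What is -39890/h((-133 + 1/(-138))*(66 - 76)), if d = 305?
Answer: -7978/61 ≈ -130.79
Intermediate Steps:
h(E) = 305
-39890/h((-133 + 1/(-138))*(66 - 76)) = -39890/305 = -39890*1/305 = -7978/61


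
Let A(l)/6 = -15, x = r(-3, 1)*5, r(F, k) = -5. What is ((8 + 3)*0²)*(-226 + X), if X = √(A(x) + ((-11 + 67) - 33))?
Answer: 0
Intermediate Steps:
x = -25 (x = -5*5 = -25)
A(l) = -90 (A(l) = 6*(-15) = -90)
X = I*√67 (X = √(-90 + ((-11 + 67) - 33)) = √(-90 + (56 - 33)) = √(-90 + 23) = √(-67) = I*√67 ≈ 8.1853*I)
((8 + 3)*0²)*(-226 + X) = ((8 + 3)*0²)*(-226 + I*√67) = (11*0)*(-226 + I*√67) = 0*(-226 + I*√67) = 0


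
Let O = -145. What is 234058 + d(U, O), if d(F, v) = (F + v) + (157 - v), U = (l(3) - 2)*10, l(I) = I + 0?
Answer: 234225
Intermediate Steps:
l(I) = I
U = 10 (U = (3 - 2)*10 = 1*10 = 10)
d(F, v) = 157 + F
234058 + d(U, O) = 234058 + (157 + 10) = 234058 + 167 = 234225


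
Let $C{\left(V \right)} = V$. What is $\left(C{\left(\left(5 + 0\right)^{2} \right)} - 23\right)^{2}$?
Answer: $4$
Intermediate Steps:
$\left(C{\left(\left(5 + 0\right)^{2} \right)} - 23\right)^{2} = \left(\left(5 + 0\right)^{2} - 23\right)^{2} = \left(5^{2} - 23\right)^{2} = \left(25 - 23\right)^{2} = 2^{2} = 4$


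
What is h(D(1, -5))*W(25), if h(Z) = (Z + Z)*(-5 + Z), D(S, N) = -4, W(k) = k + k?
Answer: 3600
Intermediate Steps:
W(k) = 2*k
h(Z) = 2*Z*(-5 + Z) (h(Z) = (2*Z)*(-5 + Z) = 2*Z*(-5 + Z))
h(D(1, -5))*W(25) = (2*(-4)*(-5 - 4))*(2*25) = (2*(-4)*(-9))*50 = 72*50 = 3600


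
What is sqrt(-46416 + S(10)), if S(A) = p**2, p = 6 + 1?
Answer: I*sqrt(46367) ≈ 215.33*I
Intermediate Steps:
p = 7
S(A) = 49 (S(A) = 7**2 = 49)
sqrt(-46416 + S(10)) = sqrt(-46416 + 49) = sqrt(-46367) = I*sqrt(46367)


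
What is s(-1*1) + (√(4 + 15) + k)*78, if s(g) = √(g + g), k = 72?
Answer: 5616 + 78*√19 + I*√2 ≈ 5956.0 + 1.4142*I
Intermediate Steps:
s(g) = √2*√g (s(g) = √(2*g) = √2*√g)
s(-1*1) + (√(4 + 15) + k)*78 = √2*√(-1*1) + (√(4 + 15) + 72)*78 = √2*√(-1) + (√19 + 72)*78 = √2*I + (72 + √19)*78 = I*√2 + (5616 + 78*√19) = 5616 + 78*√19 + I*√2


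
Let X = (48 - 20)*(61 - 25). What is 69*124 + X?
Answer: 9564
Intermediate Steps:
X = 1008 (X = 28*36 = 1008)
69*124 + X = 69*124 + 1008 = 8556 + 1008 = 9564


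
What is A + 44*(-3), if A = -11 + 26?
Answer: -117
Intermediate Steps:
A = 15
A + 44*(-3) = 15 + 44*(-3) = 15 - 132 = -117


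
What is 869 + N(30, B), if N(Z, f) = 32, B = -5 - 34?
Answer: 901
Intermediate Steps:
B = -39
869 + N(30, B) = 869 + 32 = 901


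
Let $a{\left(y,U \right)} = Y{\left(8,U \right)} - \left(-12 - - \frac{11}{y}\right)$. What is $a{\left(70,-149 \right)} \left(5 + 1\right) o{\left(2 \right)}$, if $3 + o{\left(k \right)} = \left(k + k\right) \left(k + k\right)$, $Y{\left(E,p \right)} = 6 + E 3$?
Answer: $\frac{114231}{35} \approx 3263.7$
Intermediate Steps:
$Y{\left(E,p \right)} = 6 + 3 E$
$o{\left(k \right)} = -3 + 4 k^{2}$ ($o{\left(k \right)} = -3 + \left(k + k\right) \left(k + k\right) = -3 + 2 k 2 k = -3 + 4 k^{2}$)
$a{\left(y,U \right)} = 42 - \frac{11}{y}$ ($a{\left(y,U \right)} = \left(6 + 3 \cdot 8\right) - \left(-12 - - \frac{11}{y}\right) = \left(6 + 24\right) - \left(-12 + \frac{11}{y}\right) = 30 + \left(12 - \frac{11}{y}\right) = 42 - \frac{11}{y}$)
$a{\left(70,-149 \right)} \left(5 + 1\right) o{\left(2 \right)} = \left(42 - \frac{11}{70}\right) \left(5 + 1\right) \left(-3 + 4 \cdot 2^{2}\right) = \left(42 - \frac{11}{70}\right) 6 \left(-3 + 4 \cdot 4\right) = \left(42 - \frac{11}{70}\right) 6 \left(-3 + 16\right) = \frac{2929 \cdot 6 \cdot 13}{70} = \frac{2929}{70} \cdot 78 = \frac{114231}{35}$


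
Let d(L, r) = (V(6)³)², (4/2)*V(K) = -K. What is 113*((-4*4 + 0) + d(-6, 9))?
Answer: 80569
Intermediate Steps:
V(K) = -K/2 (V(K) = (-K)/2 = -K/2)
d(L, r) = 729 (d(L, r) = ((-½*6)³)² = ((-3)³)² = (-27)² = 729)
113*((-4*4 + 0) + d(-6, 9)) = 113*((-4*4 + 0) + 729) = 113*((-16 + 0) + 729) = 113*(-16 + 729) = 113*713 = 80569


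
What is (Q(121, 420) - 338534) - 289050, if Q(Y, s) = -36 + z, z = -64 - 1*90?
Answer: -627774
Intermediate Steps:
z = -154 (z = -64 - 90 = -154)
Q(Y, s) = -190 (Q(Y, s) = -36 - 154 = -190)
(Q(121, 420) - 338534) - 289050 = (-190 - 338534) - 289050 = -338724 - 289050 = -627774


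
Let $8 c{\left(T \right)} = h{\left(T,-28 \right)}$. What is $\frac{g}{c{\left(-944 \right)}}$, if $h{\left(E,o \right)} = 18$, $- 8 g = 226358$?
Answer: $- \frac{113179}{9} \approx -12575.0$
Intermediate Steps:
$g = - \frac{113179}{4}$ ($g = \left(- \frac{1}{8}\right) 226358 = - \frac{113179}{4} \approx -28295.0$)
$c{\left(T \right)} = \frac{9}{4}$ ($c{\left(T \right)} = \frac{1}{8} \cdot 18 = \frac{9}{4}$)
$\frac{g}{c{\left(-944 \right)}} = - \frac{113179}{4 \cdot \frac{9}{4}} = \left(- \frac{113179}{4}\right) \frac{4}{9} = - \frac{113179}{9}$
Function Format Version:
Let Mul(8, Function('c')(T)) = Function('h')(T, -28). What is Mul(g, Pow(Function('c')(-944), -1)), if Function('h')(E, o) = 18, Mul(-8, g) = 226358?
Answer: Rational(-113179, 9) ≈ -12575.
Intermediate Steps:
g = Rational(-113179, 4) (g = Mul(Rational(-1, 8), 226358) = Rational(-113179, 4) ≈ -28295.)
Function('c')(T) = Rational(9, 4) (Function('c')(T) = Mul(Rational(1, 8), 18) = Rational(9, 4))
Mul(g, Pow(Function('c')(-944), -1)) = Mul(Rational(-113179, 4), Pow(Rational(9, 4), -1)) = Mul(Rational(-113179, 4), Rational(4, 9)) = Rational(-113179, 9)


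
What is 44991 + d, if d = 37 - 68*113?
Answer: 37344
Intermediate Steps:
d = -7647 (d = 37 - 7684 = -7647)
44991 + d = 44991 - 7647 = 37344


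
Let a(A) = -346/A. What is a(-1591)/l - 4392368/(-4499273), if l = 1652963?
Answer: 11551332618885402/11832476687275309 ≈ 0.97624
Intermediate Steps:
a(-1591)/l - 4392368/(-4499273) = -346/(-1591)/1652963 - 4392368/(-4499273) = -346*(-1/1591)*(1/1652963) - 4392368*(-1/4499273) = (346/1591)*(1/1652963) + 4392368/4499273 = 346/2629864133 + 4392368/4499273 = 11551332618885402/11832476687275309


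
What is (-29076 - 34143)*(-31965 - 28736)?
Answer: 3837456519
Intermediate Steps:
(-29076 - 34143)*(-31965 - 28736) = -63219*(-60701) = 3837456519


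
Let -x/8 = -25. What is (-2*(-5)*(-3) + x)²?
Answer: 28900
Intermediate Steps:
x = 200 (x = -8*(-25) = 200)
(-2*(-5)*(-3) + x)² = (-2*(-5)*(-3) + 200)² = (10*(-3) + 200)² = (-30 + 200)² = 170² = 28900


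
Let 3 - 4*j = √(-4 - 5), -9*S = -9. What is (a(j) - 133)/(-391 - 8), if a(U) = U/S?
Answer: 529/1596 + I/532 ≈ 0.33145 + 0.0018797*I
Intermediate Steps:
S = 1 (S = -⅑*(-9) = 1)
j = ¾ - 3*I/4 (j = ¾ - √(-4 - 5)/4 = ¾ - 3*I/4 ≈ 0.75 - 0.75*I)
a(U) = U (a(U) = U/1 = U*1 = U)
(a(j) - 133)/(-391 - 8) = ((¾ - 3*I/4) - 133)/(-391 - 8) = (-529/4 - 3*I/4)/(-399) = (-529/4 - 3*I/4)*(-1/399) = 529/1596 + I/532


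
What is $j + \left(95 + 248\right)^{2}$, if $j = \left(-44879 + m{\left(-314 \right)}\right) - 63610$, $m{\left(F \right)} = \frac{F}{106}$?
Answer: $\frac{485323}{53} \approx 9157.0$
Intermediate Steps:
$m{\left(F \right)} = \frac{F}{106}$ ($m{\left(F \right)} = F \frac{1}{106} = \frac{F}{106}$)
$j = - \frac{5750074}{53}$ ($j = \left(-44879 + \frac{1}{106} \left(-314\right)\right) - 63610 = \left(-44879 - \frac{157}{53}\right) - 63610 = - \frac{2378744}{53} - 63610 = - \frac{5750074}{53} \approx -1.0849 \cdot 10^{5}$)
$j + \left(95 + 248\right)^{2} = - \frac{5750074}{53} + \left(95 + 248\right)^{2} = - \frac{5750074}{53} + 343^{2} = - \frac{5750074}{53} + 117649 = \frac{485323}{53}$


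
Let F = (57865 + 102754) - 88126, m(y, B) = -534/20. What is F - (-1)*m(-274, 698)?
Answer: 724663/10 ≈ 72466.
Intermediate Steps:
m(y, B) = -267/10 (m(y, B) = -534*1/20 = -267/10)
F = 72493 (F = 160619 - 88126 = 72493)
F - (-1)*m(-274, 698) = 72493 - (-1)*(-267)/10 = 72493 - 1*267/10 = 72493 - 267/10 = 724663/10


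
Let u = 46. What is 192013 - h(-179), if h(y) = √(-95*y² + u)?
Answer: 192013 - I*√3043849 ≈ 1.9201e+5 - 1744.7*I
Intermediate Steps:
h(y) = √(46 - 95*y²) (h(y) = √(-95*y² + 46) = √(46 - 95*y²))
192013 - h(-179) = 192013 - √(46 - 95*(-179)²) = 192013 - √(46 - 95*32041) = 192013 - √(46 - 3043895) = 192013 - √(-3043849) = 192013 - I*√3043849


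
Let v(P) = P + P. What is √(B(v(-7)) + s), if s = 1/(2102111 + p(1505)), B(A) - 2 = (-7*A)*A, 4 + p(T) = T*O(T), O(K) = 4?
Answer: I*√124256188608747/301161 ≈ 37.013*I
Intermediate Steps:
p(T) = -4 + 4*T (p(T) = -4 + T*4 = -4 + 4*T)
v(P) = 2*P
B(A) = 2 - 7*A² (B(A) = 2 + (-7*A)*A = 2 - 7*A²)
s = 1/2108127 (s = 1/(2102111 + (-4 + 4*1505)) = 1/(2102111 + (-4 + 6020)) = 1/(2102111 + 6016) = 1/2108127 ≈ 4.7435e-7)
√(B(v(-7)) + s) = √((2 - 7*(2*(-7))²) + 1/2108127) = √((2 - 7*(-14)²) + 1/2108127) = √((2 - 7*196) + 1/2108127) = √((2 - 1372) + 1/2108127) = √(-1370 + 1/2108127) = √(-2888133989/2108127) = I*√124256188608747/301161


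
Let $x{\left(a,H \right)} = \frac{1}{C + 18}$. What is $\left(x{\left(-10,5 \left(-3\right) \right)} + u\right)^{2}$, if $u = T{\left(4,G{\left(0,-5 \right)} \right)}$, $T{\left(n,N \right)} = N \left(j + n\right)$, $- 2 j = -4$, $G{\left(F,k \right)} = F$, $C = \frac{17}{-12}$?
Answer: $\frac{144}{39601} \approx 0.0036363$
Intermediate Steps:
$C = - \frac{17}{12}$ ($C = 17 \left(- \frac{1}{12}\right) = - \frac{17}{12} \approx -1.4167$)
$j = 2$ ($j = \left(- \frac{1}{2}\right) \left(-4\right) = 2$)
$x{\left(a,H \right)} = \frac{12}{199}$ ($x{\left(a,H \right)} = \frac{1}{- \frac{17}{12} + 18} = \frac{1}{\frac{199}{12}} = \frac{12}{199}$)
$T{\left(n,N \right)} = N \left(2 + n\right)$
$u = 0$ ($u = 0 \left(2 + 4\right) = 0 \cdot 6 = 0$)
$\left(x{\left(-10,5 \left(-3\right) \right)} + u\right)^{2} = \left(\frac{12}{199} + 0\right)^{2} = \left(\frac{12}{199}\right)^{2} = \frac{144}{39601}$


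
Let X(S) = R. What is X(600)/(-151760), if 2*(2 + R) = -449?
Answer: 453/303520 ≈ 0.0014925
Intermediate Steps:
R = -453/2 (R = -2 + (½)*(-449) = -2 - 449/2 = -453/2 ≈ -226.50)
X(S) = -453/2
X(600)/(-151760) = -453/2/(-151760) = -453/2*(-1/151760) = 453/303520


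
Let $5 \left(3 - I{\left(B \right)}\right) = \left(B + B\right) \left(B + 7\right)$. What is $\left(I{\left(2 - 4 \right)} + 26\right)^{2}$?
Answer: $1089$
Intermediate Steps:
$I{\left(B \right)} = 3 - \frac{2 B \left(7 + B\right)}{5}$ ($I{\left(B \right)} = 3 - \frac{\left(B + B\right) \left(B + 7\right)}{5} = 3 - \frac{2 B \left(7 + B\right)}{5}$)
$\left(I{\left(2 - 4 \right)} + 26\right)^{2} = \left(\left(3 - \frac{14 \left(2 - 4\right)}{5} - \frac{2 \left(2 - 4\right)^{2}}{5}\right) + 26\right)^{2} = \left(\left(3 - - \frac{28}{5} - \frac{2 \left(-2\right)^{2}}{5}\right) + 26\right)^{2} = \left(\left(3 + \frac{28}{5} - \frac{8}{5}\right) + 26\right)^{2} = \left(7 + 26\right)^{2} = 33^{2} = 1089$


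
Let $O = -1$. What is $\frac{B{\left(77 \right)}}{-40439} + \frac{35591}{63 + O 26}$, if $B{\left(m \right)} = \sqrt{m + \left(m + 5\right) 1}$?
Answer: $\frac{35591}{37} - \frac{\sqrt{159}}{40439} \approx 961.92$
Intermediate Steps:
$B{\left(m \right)} = \sqrt{5 + 2 m}$ ($B{\left(m \right)} = \sqrt{m + \left(5 + m\right) 1} = \sqrt{m + \left(5 + m\right)} = \sqrt{5 + 2 m}$)
$\frac{B{\left(77 \right)}}{-40439} + \frac{35591}{63 + O 26} = \frac{\sqrt{5 + 2 \cdot 77}}{-40439} + \frac{35591}{63 - 26} = \sqrt{5 + 154} \left(- \frac{1}{40439}\right) + \frac{35591}{63 - 26} = \sqrt{159} \left(- \frac{1}{40439}\right) + \frac{35591}{37} = - \frac{\sqrt{159}}{40439} + 35591 \cdot \frac{1}{37} = - \frac{\sqrt{159}}{40439} + \frac{35591}{37} = \frac{35591}{37} - \frac{\sqrt{159}}{40439}$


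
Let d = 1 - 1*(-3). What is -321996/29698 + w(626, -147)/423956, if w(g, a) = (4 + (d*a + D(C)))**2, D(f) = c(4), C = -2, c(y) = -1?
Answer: -156760221/15621148 ≈ -10.035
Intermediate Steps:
D(f) = -1
d = 4 (d = 1 + 3 = 4)
w(g, a) = (3 + 4*a)**2 (w(g, a) = (4 + (4*a - 1))**2 = (4 + (-1 + 4*a))**2 = (3 + 4*a)**2)
-321996/29698 + w(626, -147)/423956 = -321996/29698 + (3 + 4*(-147))**2/423956 = -321996*1/29698 + (3 - 588)**2*(1/423956) = -160998/14849 + (-585)**2*(1/423956) = -160998/14849 + 342225*(1/423956) = -160998/14849 + 26325/32612 = -156760221/15621148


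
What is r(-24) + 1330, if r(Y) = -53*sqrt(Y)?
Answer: 1330 - 106*I*sqrt(6) ≈ 1330.0 - 259.65*I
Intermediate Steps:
r(-24) + 1330 = -106*I*sqrt(6) + 1330 = 1330 - 106*I*sqrt(6)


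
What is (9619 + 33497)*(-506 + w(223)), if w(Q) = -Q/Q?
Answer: -21859812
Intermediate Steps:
w(Q) = -1 (w(Q) = -1*1 = -1)
(9619 + 33497)*(-506 + w(223)) = (9619 + 33497)*(-506 - 1) = 43116*(-507) = -21859812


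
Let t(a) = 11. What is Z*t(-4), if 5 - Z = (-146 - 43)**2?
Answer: -392876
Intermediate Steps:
Z = -35716 (Z = 5 - (-146 - 43)**2 = 5 - 1*(-189)**2 = 5 - 1*35721 = 5 - 35721 = -35716)
Z*t(-4) = -35716*11 = -392876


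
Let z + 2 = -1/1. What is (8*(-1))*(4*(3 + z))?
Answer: 0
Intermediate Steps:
z = -3 (z = -2 - 1/1 = -2 - 1*1 = -2 - 1 = -3)
(8*(-1))*(4*(3 + z)) = (8*(-1))*(4*(3 - 3)) = -32*0 = -8*0 = 0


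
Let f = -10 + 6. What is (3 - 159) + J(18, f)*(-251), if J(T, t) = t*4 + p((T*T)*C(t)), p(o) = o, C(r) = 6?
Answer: -484084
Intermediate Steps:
f = -4
J(T, t) = 4*t + 6*T² (J(T, t) = t*4 + (T*T)*6 = 4*t + T²*6 = 4*t + 6*T²)
(3 - 159) + J(18, f)*(-251) = (3 - 159) + (4*(-4) + 6*18²)*(-251) = -156 + (-16 + 6*324)*(-251) = -156 + (-16 + 1944)*(-251) = -156 + 1928*(-251) = -156 - 483928 = -484084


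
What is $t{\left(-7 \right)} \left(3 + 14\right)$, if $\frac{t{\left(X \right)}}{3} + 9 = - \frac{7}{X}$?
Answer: $-408$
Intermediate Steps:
$t{\left(X \right)} = -27 - \frac{21}{X}$ ($t{\left(X \right)} = -27 + 3 \left(- \frac{7}{X}\right) = -27 - \frac{21}{X}$)
$t{\left(-7 \right)} \left(3 + 14\right) = \left(-27 - \frac{21}{-7}\right) \left(3 + 14\right) = \left(-27 - -3\right) 17 = \left(-27 + 3\right) 17 = \left(-24\right) 17 = -408$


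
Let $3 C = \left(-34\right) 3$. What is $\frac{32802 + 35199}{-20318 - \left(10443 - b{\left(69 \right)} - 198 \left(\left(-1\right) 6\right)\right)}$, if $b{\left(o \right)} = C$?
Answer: $- \frac{22667}{10661} \approx -2.1262$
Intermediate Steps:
$C = -34$ ($C = \frac{\left(-34\right) 3}{3} = \frac{1}{3} \left(-102\right) = -34$)
$b{\left(o \right)} = -34$
$\frac{32802 + 35199}{-20318 - \left(10443 - b{\left(69 \right)} - 198 \left(\left(-1\right) 6\right)\right)} = \frac{32802 + 35199}{-20318 - \left(10477 - 198 \left(\left(-1\right) 6\right)\right)} = \frac{68001}{-20318 - \left(10477 - 198 \left(-6\right)\right)} = \frac{68001}{-20318 + \left(\left(\left(49 + 66 \left(-18\right)\right) - 34\right) - 10492\right)} = \frac{68001}{-20318 + \left(\left(\left(49 - 1188\right) - 34\right) - 10492\right)} = \frac{68001}{-20318 - 11665} = \frac{68001}{-31983} = 68001 \left(- \frac{1}{31983}\right) = - \frac{22667}{10661}$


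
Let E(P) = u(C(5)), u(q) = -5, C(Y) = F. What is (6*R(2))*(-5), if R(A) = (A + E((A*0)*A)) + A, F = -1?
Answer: 30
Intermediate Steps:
C(Y) = -1
E(P) = -5
R(A) = -5 + 2*A (R(A) = (A - 5) + A = (-5 + A) + A = -5 + 2*A)
(6*R(2))*(-5) = (6*(-5 + 2*2))*(-5) = (6*(-5 + 4))*(-5) = (6*(-1))*(-5) = -6*(-5) = 30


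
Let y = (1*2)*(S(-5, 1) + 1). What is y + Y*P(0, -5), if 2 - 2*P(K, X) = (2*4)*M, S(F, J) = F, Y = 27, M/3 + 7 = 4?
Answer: 991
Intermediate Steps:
M = -9 (M = -21 + 3*4 = -21 + 12 = -9)
P(K, X) = 37 (P(K, X) = 1 - 2*4*(-9)/2 = 1 - 4*(-9) = 1 - 1/2*(-72) = 1 + 36 = 37)
y = -8 (y = (1*2)*(-5 + 1) = 2*(-4) = -8)
y + Y*P(0, -5) = -8 + 27*37 = -8 + 999 = 991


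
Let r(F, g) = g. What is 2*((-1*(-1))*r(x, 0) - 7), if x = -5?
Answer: -14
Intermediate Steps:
2*((-1*(-1))*r(x, 0) - 7) = 2*(-1*(-1)*0 - 7) = 2*(1*0 - 7) = 2*(0 - 7) = 2*(-7) = -14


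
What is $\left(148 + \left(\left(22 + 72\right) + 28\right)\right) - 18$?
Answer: $252$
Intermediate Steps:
$\left(148 + \left(\left(22 + 72\right) + 28\right)\right) - 18 = \left(148 + \left(94 + 28\right)\right) - 18 = \left(148 + 122\right) - 18 = 270 - 18 = 252$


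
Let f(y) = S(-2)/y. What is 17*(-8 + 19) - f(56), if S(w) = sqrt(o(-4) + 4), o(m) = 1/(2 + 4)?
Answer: 187 - 5*sqrt(6)/336 ≈ 186.96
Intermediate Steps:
o(m) = 1/6
S(w) = 5*sqrt(6)/6 (S(w) = sqrt(1/6 + 4) = sqrt(25/6) = 5*sqrt(6)/6)
f(y) = 5*sqrt(6)/(6*y) (f(y) = (5*sqrt(6)/6)/y = 5*sqrt(6)/(6*y))
17*(-8 + 19) - f(56) = 17*(-8 + 19) - 5*sqrt(6)/(6*56) = 17*11 - 5*sqrt(6)/(6*56) = 187 - 5*sqrt(6)/336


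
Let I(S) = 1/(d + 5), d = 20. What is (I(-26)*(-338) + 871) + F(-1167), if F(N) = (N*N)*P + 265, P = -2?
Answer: -68066388/25 ≈ -2.7227e+6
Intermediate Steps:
I(S) = 1/25 (I(S) = 1/(20 + 5) = 1/25)
F(N) = 265 - 2*N² (F(N) = (N*N)*(-2) + 265 = N²*(-2) + 265 = -2*N² + 265 = 265 - 2*N²)
(I(-26)*(-338) + 871) + F(-1167) = ((1/25)*(-338) + 871) + (265 - 2*(-1167)²) = (-338/25 + 871) + (265 - 2*1361889) = 21437/25 + (265 - 2723778) = 21437/25 - 2723513 = -68066388/25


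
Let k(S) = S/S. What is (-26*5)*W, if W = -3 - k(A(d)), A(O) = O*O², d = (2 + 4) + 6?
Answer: 520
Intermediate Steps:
d = 12 (d = 6 + 6 = 12)
A(O) = O³
k(S) = 1
W = -4 (W = -3 - 1*1 = -3 - 1 = -4)
(-26*5)*W = -26*5*(-4) = -130*(-4) = 520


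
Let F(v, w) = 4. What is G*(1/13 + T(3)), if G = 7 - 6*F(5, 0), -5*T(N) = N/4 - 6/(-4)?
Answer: 1649/260 ≈ 6.3423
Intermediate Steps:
T(N) = -3/10 - N/20 (T(N) = -(N/4 - 6/(-4))/5 = -(N*(¼) - 6*(-¼))/5 = -(N/4 + 3/2)/5 = -(3/2 + N/4)/5 = -3/10 - N/20)
G = -17 (G = 7 - 6*4 = 7 - 24 = -17)
G*(1/13 + T(3)) = -17*(1/13 + (-3/10 - 1/20*3)) = -17*(1/13 + (-3/10 - 3/20)) = -17*(1/13 - 9/20) = -17*(-97/260) = 1649/260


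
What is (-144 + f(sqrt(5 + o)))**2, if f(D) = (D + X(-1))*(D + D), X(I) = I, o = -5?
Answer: 20736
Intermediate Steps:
f(D) = 2*D*(-1 + D) (f(D) = (D - 1)*(D + D) = (-1 + D)*(2*D) = 2*D*(-1 + D))
(-144 + f(sqrt(5 + o)))**2 = (-144 + 2*sqrt(5 - 5)*(-1 + sqrt(5 - 5)))**2 = (-144 + 2*sqrt(0)*(-1 + sqrt(0)))**2 = (-144 + 2*0*(-1 + 0))**2 = (-144 + 2*0*(-1))**2 = (-144 + 0)**2 = (-144)**2 = 20736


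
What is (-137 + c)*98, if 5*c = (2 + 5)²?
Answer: -62328/5 ≈ -12466.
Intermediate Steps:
c = 49/5 (c = (2 + 5)²/5 = (⅕)*7² = (⅕)*49 = 49/5 ≈ 9.8000)
(-137 + c)*98 = (-137 + 49/5)*98 = -636/5*98 = -62328/5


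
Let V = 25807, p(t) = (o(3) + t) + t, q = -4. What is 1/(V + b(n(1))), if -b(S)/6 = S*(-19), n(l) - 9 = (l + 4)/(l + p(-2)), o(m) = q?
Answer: 7/187261 ≈ 3.7381e-5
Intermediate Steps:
o(m) = -4
p(t) = -4 + 2*t (p(t) = (-4 + t) + t = -4 + 2*t)
n(l) = 9 + (4 + l)/(-8 + l) (n(l) = 9 + (l + 4)/(l + (-4 + 2*(-2))) = 9 + (4 + l)/(l + (-4 - 4)) = 9 + (4 + l)/(l - 8) = 9 + (4 + l)/(-8 + l))
b(S) = 114*S (b(S) = -6*S*(-19) = -(-114)*S = 114*S)
1/(V + b(n(1))) = 1/(25807 + 114*(2*(-34 + 5*1)/(-8 + 1))) = 1/(25807 + 114*(2*(-34 + 5)/(-7))) = 1/(25807 + 114*(2*(-1/7)*(-29))) = 1/(25807 + 114*(58/7)) = 1/(25807 + 6612/7) = 1/(187261/7) = 7/187261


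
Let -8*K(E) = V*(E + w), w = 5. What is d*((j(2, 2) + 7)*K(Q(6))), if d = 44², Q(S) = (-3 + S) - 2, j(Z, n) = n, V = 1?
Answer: -13068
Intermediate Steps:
Q(S) = -5 + S
K(E) = -5/8 - E/8 (K(E) = -(E + 5)/8 = -(5 + E)/8 = -5/8 - E/8)
d = 1936
d*((j(2, 2) + 7)*K(Q(6))) = 1936*((2 + 7)*(-5/8 - (-5 + 6)/8)) = 1936*(9*(-5/8 - ⅛*1)) = 1936*(9*(-5/8 - ⅛)) = 1936*(9*(-¾)) = 1936*(-27/4) = -13068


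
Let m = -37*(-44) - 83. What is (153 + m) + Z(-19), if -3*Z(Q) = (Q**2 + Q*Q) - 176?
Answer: 1516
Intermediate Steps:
Z(Q) = 176/3 - 2*Q**2/3 (Z(Q) = -((Q**2 + Q*Q) - 176)/3 = -((Q**2 + Q**2) - 176)/3 = -(2*Q**2 - 176)/3 = -(-176 + 2*Q**2)/3 = 176/3 - 2*Q**2/3)
m = 1545 (m = 1628 - 83 = 1545)
(153 + m) + Z(-19) = (153 + 1545) + (176/3 - 2/3*(-19)**2) = 1698 + (176/3 - 2/3*361) = 1698 + (176/3 - 722/3) = 1698 - 182 = 1516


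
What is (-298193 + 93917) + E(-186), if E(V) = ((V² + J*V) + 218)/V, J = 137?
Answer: -19002334/93 ≈ -2.0433e+5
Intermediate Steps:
E(V) = (218 + V² + 137*V)/V (E(V) = ((V² + 137*V) + 218)/V = (218 + V² + 137*V)/V)
(-298193 + 93917) + E(-186) = (-298193 + 93917) + (137 - 186 + 218/(-186)) = -204276 + (137 - 186 + 218*(-1/186)) = -204276 + (137 - 186 - 109/93) = -204276 - 4666/93 = -19002334/93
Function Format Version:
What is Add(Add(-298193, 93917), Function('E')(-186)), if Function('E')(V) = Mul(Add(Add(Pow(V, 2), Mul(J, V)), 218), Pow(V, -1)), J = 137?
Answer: Rational(-19002334, 93) ≈ -2.0433e+5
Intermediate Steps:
Function('E')(V) = Mul(Pow(V, -1), Add(218, Pow(V, 2), Mul(137, V))) (Function('E')(V) = Mul(Add(Add(Pow(V, 2), Mul(137, V)), 218), Pow(V, -1)) = Mul(Add(218, Pow(V, 2), Mul(137, V)), Pow(V, -1)) = Mul(Pow(V, -1), Add(218, Pow(V, 2), Mul(137, V))))
Add(Add(-298193, 93917), Function('E')(-186)) = Add(Add(-298193, 93917), Add(137, -186, Mul(218, Pow(-186, -1)))) = Add(-204276, Add(137, -186, Mul(218, Rational(-1, 186)))) = Add(-204276, Add(137, -186, Rational(-109, 93))) = Add(-204276, Rational(-4666, 93)) = Rational(-19002334, 93)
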